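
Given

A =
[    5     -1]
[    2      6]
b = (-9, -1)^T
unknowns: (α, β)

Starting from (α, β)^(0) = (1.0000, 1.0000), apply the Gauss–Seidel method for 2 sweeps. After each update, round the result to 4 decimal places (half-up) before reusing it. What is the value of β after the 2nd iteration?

Iteration 1:
  α = (-9 - (-1)·1.0000) / (5) = -1.6000
  β = (-1 - (2)·-1.6000) / (6) = 0.3667
Iteration 2:
  α = (-9 - (-1)·0.3667) / (5) = -1.7267
  β = (-1 - (2)·-1.7267) / (6) = 0.4089

0.4089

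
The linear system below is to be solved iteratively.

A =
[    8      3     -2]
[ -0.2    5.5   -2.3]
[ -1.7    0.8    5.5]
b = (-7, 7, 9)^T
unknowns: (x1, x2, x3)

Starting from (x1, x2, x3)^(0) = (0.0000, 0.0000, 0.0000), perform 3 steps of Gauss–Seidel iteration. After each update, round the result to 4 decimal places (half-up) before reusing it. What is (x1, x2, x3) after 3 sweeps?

Iteration 1:
  x1 = (-7 - (3)·0.0000 - (-2)·0.0000) / (8) = -0.8750
  x2 = (7 - (-0.2)·-0.8750 - (-2.3)·0.0000) / (5.5) = 1.2409
  x3 = (9 - (-1.7)·-0.8750 - (0.8)·1.2409) / (5.5) = 1.1854
Iteration 2:
  x1 = (-7 - (3)·1.2409 - (-2)·1.1854) / (8) = -1.0440
  x2 = (7 - (-0.2)·-1.0440 - (-2.3)·1.1854) / (5.5) = 1.7305
  x3 = (9 - (-1.7)·-1.0440 - (0.8)·1.7305) / (5.5) = 1.0620
Iteration 3:
  x1 = (-7 - (3)·1.7305 - (-2)·1.0620) / (8) = -1.2584
  x2 = (7 - (-0.2)·-1.2584 - (-2.3)·1.0620) / (5.5) = 1.6711
  x3 = (9 - (-1.7)·-1.2584 - (0.8)·1.6711) / (5.5) = 1.0043

(-1.2584, 1.6711, 1.0043)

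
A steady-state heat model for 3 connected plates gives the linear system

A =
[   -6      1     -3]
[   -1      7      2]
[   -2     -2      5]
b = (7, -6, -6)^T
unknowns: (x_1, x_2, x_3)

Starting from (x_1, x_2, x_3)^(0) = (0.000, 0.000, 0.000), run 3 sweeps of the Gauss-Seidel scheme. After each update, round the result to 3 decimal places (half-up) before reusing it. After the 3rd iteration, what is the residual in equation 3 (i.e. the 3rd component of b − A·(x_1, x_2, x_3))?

-0.001

Iteration 1:
  x_1 = (7 - (1)·0.000 - (-3)·0.000) / (-6) = -1.167
  x_2 = (-6 - (-1)·-1.167 - (2)·0.000) / (7) = -1.024
  x_3 = (-6 - (-2)·-1.167 - (-2)·-1.024) / (5) = -2.076
Iteration 2:
  x_1 = (7 - (1)·-1.024 - (-3)·-2.076) / (-6) = -0.299
  x_2 = (-6 - (-1)·-0.299 - (2)·-2.076) / (7) = -0.307
  x_3 = (-6 - (-2)·-0.299 - (-2)·-0.307) / (5) = -1.442
Iteration 3:
  x_1 = (7 - (1)·-0.307 - (-3)·-1.442) / (-6) = -0.497
  x_2 = (-6 - (-1)·-0.497 - (2)·-1.442) / (7) = -0.516
  x_3 = (-6 - (-2)·-0.497 - (-2)·-0.516) / (5) = -1.605
Residual b − A·x = (-0.281, 0.325, -0.001)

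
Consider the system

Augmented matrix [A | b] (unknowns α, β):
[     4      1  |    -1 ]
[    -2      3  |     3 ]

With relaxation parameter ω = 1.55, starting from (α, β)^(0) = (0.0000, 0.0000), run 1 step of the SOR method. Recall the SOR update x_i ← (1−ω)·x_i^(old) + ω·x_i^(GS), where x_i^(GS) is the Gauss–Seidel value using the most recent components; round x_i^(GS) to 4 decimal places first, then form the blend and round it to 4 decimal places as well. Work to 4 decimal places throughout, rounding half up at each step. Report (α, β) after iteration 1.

Iteration 1:
  α: GS value = (-1 - (1)·0.0000) / (4) = -0.2500;  α ← (1−ω)·0.0000 + ω·-0.2500 = -0.3875
  β: GS value = (3 - (-2)·-0.3875) / (3) = 0.7417;  β ← (1−ω)·0.0000 + ω·0.7417 = 1.1496

(-0.3875, 1.1496)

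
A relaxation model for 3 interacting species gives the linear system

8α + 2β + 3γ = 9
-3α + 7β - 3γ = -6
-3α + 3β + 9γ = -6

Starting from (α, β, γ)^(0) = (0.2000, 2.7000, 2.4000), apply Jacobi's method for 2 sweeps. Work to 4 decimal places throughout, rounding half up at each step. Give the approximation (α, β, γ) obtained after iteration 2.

(1.6232, -1.6929, -0.9024)

Iteration 1:
  α = (9 - (2)·2.7000 - (3)·2.4000) / (8) = -0.4500
  β = (-6 - (-3)·0.2000 - (-3)·2.4000) / (7) = 0.2571
  γ = (-6 - (-3)·0.2000 - (3)·2.7000) / (9) = -1.5000
Iteration 2:
  α = (9 - (2)·0.2571 - (3)·-1.5000) / (8) = 1.6232
  β = (-6 - (-3)·-0.4500 - (-3)·-1.5000) / (7) = -1.6929
  γ = (-6 - (-3)·-0.4500 - (3)·0.2571) / (9) = -0.9024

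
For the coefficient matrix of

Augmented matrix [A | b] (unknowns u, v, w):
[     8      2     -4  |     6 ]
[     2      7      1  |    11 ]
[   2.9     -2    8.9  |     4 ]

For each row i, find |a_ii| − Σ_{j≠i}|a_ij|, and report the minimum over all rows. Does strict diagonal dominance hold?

row 1: |8| − (2+4) = 2
row 2: |7| − (2+1) = 4
row 3: |8.9| − (2.9+2) = 4
minimum over rows = 2 → strictly diagonally dominant (convergence guaranteed)

2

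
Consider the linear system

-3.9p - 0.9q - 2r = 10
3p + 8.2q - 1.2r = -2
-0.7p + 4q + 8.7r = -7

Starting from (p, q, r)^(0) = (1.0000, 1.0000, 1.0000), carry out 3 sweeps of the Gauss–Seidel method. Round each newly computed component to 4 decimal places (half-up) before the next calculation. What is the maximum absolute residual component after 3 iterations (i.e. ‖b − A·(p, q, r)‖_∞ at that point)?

0.0570

Iteration 1:
  p = (10 - (-0.9)·1.0000 - (-2)·1.0000) / (-3.9) = -3.3077
  q = (-2 - (3)·-3.3077 - (-1.2)·1.0000) / (8.2) = 1.1126
  r = (-7 - (-0.7)·-3.3077 - (4)·1.1126) / (8.7) = -1.5823
Iteration 2:
  p = (10 - (-0.9)·1.1126 - (-2)·-1.5823) / (-3.9) = -2.0094
  q = (-2 - (3)·-2.0094 - (-1.2)·-1.5823) / (8.2) = 0.2597
  r = (-7 - (-0.7)·-2.0094 - (4)·0.2597) / (8.7) = -1.0857
Iteration 3:
  p = (10 - (-0.9)·0.2597 - (-2)·-1.0857) / (-3.9) = -2.0673
  q = (-2 - (3)·-2.0673 - (-1.2)·-1.0857) / (8.2) = 0.3535
  r = (-7 - (-0.7)·-2.0673 - (4)·0.3535) / (8.7) = -1.1335
Residual b − A·x = (-0.0113, -0.0570, 0.0003); ∞-norm = 0.0570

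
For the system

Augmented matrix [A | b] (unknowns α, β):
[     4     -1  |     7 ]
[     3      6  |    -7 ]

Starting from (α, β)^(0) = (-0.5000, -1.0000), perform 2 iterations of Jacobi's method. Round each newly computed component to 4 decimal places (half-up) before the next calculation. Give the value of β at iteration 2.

Iteration 1:
  α = (7 - (-1)·-1.0000) / (4) = 1.5000
  β = (-7 - (3)·-0.5000) / (6) = -0.9167
Iteration 2:
  α = (7 - (-1)·-0.9167) / (4) = 1.5208
  β = (-7 - (3)·1.5000) / (6) = -1.9167

-1.9167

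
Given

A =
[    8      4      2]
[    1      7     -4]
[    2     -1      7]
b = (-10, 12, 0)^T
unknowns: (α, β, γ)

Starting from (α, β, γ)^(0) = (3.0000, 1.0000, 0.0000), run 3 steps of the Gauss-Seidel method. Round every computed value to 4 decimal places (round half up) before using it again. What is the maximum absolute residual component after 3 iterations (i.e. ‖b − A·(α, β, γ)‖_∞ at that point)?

Iteration 1:
  α = (-10 - (4)·1.0000 - (2)·0.0000) / (8) = -1.7500
  β = (12 - (1)·-1.7500 - (-4)·0.0000) / (7) = 1.9643
  γ = (0 - (2)·-1.7500 - (-1)·1.9643) / (7) = 0.7806
Iteration 2:
  α = (-10 - (4)·1.9643 - (2)·0.7806) / (8) = -2.4273
  β = (12 - (1)·-2.4273 - (-4)·0.7806) / (7) = 2.5071
  γ = (0 - (2)·-2.4273 - (-1)·2.5071) / (7) = 1.0517
Iteration 3:
  α = (-10 - (4)·2.5071 - (2)·1.0517) / (8) = -2.7665
  β = (12 - (1)·-2.7665 - (-4)·1.0517) / (7) = 2.7105
  γ = (0 - (2)·-2.7665 - (-1)·2.7105) / (7) = 1.1776
Residual b − A·x = (-1.0652, 0.5034, 0.0003); ∞-norm = 1.0652

1.0652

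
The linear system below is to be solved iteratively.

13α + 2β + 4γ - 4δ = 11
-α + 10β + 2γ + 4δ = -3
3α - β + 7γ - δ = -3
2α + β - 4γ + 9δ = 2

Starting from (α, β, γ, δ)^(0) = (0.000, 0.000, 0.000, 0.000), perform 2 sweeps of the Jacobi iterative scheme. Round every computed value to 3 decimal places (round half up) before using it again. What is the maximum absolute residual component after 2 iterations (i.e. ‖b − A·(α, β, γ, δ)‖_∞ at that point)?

2.369

Iteration 1:
  α = (11 - (2)·0.000 - (4)·0.000 - (-4)·0.000) / (13) = 0.846
  β = (-3 - (-1)·0.000 - (2)·0.000 - (4)·0.000) / (10) = -0.300
  γ = (-3 - (3)·0.000 - (-1)·0.000 - (-1)·0.000) / (7) = -0.429
  δ = (2 - (2)·0.000 - (1)·0.000 - (-4)·0.000) / (9) = 0.222
Iteration 2:
  α = (11 - (2)·-0.300 - (4)·-0.429 - (-4)·0.222) / (13) = 1.093
  β = (-3 - (-1)·0.846 - (2)·-0.429 - (4)·0.222) / (10) = -0.218
  γ = (-3 - (3)·0.846 - (-1)·-0.300 - (-1)·0.222) / (7) = -0.802
  δ = (2 - (2)·0.846 - (1)·-0.300 - (-4)·-0.429) / (9) = -0.123
Residual b − A·x = (-0.057, 2.369, -1.006, -2.069); ∞-norm = 2.369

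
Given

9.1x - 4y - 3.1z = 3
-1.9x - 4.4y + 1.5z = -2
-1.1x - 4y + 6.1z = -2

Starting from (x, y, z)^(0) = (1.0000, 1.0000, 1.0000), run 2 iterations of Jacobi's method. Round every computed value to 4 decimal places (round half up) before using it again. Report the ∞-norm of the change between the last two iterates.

Iteration 1:
  x = (3 - (-4)·1.0000 - (-3.1)·1.0000) / (9.1) = 1.1099
  y = (-2 - (-1.9)·1.0000 - (1.5)·1.0000) / (-4.4) = 0.3636
  z = (-2 - (-1.1)·1.0000 - (-4)·1.0000) / (6.1) = 0.5082
Iteration 2:
  x = (3 - (-4)·0.3636 - (-3.1)·0.5082) / (9.1) = 0.6626
  y = (-2 - (-1.9)·1.1099 - (1.5)·0.5082) / (-4.4) = 0.1485
  z = (-2 - (-1.1)·1.1099 - (-4)·0.3636) / (6.1) = 0.1107
Change: (-0.4473, -0.2151, -0.3975) → max |·| = 0.4473

0.4473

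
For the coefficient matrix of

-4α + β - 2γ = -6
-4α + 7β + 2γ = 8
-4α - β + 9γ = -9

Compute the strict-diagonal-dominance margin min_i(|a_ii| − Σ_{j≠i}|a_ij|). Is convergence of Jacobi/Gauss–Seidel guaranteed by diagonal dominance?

row 1: |-4| − (1+2) = 1
row 2: |7| − (4+2) = 1
row 3: |9| − (4+1) = 4
minimum over rows = 1 → strictly diagonally dominant (convergence guaranteed)

1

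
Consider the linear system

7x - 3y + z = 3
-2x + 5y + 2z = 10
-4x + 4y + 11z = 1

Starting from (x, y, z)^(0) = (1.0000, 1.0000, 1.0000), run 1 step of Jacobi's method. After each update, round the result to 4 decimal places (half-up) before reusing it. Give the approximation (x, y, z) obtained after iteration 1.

(0.7143, 2.0000, 0.0909)

Iteration 1:
  x = (3 - (-3)·1.0000 - (1)·1.0000) / (7) = 0.7143
  y = (10 - (-2)·1.0000 - (2)·1.0000) / (5) = 2.0000
  z = (1 - (-4)·1.0000 - (4)·1.0000) / (11) = 0.0909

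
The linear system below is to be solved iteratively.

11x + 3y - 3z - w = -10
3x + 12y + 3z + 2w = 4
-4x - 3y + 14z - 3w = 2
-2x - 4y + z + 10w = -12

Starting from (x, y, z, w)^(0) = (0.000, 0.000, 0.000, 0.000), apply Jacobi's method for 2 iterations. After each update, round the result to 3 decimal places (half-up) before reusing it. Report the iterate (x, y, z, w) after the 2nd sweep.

Iteration 1:
  x = (-10 - (3)·0.000 - (-3)·0.000 - (-1)·0.000) / (11) = -0.909
  y = (4 - (3)·0.000 - (3)·0.000 - (2)·0.000) / (12) = 0.333
  z = (2 - (-4)·0.000 - (-3)·0.000 - (-3)·0.000) / (14) = 0.143
  w = (-12 - (-2)·0.000 - (-4)·0.000 - (1)·0.000) / (10) = -1.200
Iteration 2:
  x = (-10 - (3)·0.333 - (-3)·0.143 - (-1)·-1.200) / (11) = -1.070
  y = (4 - (3)·-0.909 - (3)·0.143 - (2)·-1.200) / (12) = 0.725
  z = (2 - (-4)·-0.909 - (-3)·0.333 - (-3)·-1.200) / (14) = -0.303
  w = (-12 - (-2)·-0.909 - (-4)·0.333 - (1)·0.143) / (10) = -1.263

(-1.070, 0.725, -0.303, -1.263)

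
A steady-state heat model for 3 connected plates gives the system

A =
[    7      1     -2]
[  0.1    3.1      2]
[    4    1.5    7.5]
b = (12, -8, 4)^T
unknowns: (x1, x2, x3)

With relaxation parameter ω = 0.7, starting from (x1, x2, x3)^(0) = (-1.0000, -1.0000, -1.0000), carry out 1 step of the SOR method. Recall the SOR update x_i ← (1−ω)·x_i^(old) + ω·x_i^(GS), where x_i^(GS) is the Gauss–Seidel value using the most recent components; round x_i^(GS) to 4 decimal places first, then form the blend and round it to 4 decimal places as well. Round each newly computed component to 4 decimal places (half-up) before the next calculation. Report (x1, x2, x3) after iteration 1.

Iteration 1:
  x1: GS value = (12 - (1)·-1.0000 - (-2)·-1.0000) / (7) = 1.5714;  x1 ← (1−ω)·-1.0000 + ω·1.5714 = 0.8000
  x2: GS value = (-8 - (0.1)·0.8000 - (2)·-1.0000) / (3.1) = -1.9613;  x2 ← (1−ω)·-1.0000 + ω·-1.9613 = -1.6729
  x3: GS value = (4 - (4)·0.8000 - (1.5)·-1.6729) / (7.5) = 0.4412;  x3 ← (1−ω)·-1.0000 + ω·0.4412 = 0.0088

(0.8000, -1.6729, 0.0088)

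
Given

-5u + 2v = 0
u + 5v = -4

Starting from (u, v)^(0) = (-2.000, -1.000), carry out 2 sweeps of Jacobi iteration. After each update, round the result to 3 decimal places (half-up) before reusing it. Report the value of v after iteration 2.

-0.720

Iteration 1:
  u = (0 - (2)·-1.000) / (-5) = -0.400
  v = (-4 - (1)·-2.000) / (5) = -0.400
Iteration 2:
  u = (0 - (2)·-0.400) / (-5) = -0.160
  v = (-4 - (1)·-0.400) / (5) = -0.720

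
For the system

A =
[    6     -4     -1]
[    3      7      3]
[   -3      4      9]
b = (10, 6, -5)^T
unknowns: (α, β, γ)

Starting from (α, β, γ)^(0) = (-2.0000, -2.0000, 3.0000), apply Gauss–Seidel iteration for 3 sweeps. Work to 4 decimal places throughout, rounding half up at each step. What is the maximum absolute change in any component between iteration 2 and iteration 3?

Iteration 1:
  α = (10 - (-4)·-2.0000 - (-1)·3.0000) / (6) = 0.8333
  β = (6 - (3)·0.8333 - (3)·3.0000) / (7) = -0.7857
  γ = (-5 - (-3)·0.8333 - (4)·-0.7857) / (9) = 0.0714
Iteration 2:
  α = (10 - (-4)·-0.7857 - (-1)·0.0714) / (6) = 1.1548
  β = (6 - (3)·1.1548 - (3)·0.0714) / (7) = 0.3316
  γ = (-5 - (-3)·1.1548 - (4)·0.3316) / (9) = -0.3180
Iteration 3:
  α = (10 - (-4)·0.3316 - (-1)·-0.3180) / (6) = 1.8347
  β = (6 - (3)·1.8347 - (3)·-0.3180) / (7) = 0.2071
  γ = (-5 - (-3)·1.8347 - (4)·0.2071) / (9) = -0.0360
Change: (0.6799, -0.1245, 0.2820) → max |·| = 0.6799

0.6799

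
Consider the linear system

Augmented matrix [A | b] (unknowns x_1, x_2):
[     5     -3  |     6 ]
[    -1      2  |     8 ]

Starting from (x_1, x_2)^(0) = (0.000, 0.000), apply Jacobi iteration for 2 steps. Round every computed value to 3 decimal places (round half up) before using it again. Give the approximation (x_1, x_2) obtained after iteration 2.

Iteration 1:
  x_1 = (6 - (-3)·0.000) / (5) = 1.200
  x_2 = (8 - (-1)·0.000) / (2) = 4.000
Iteration 2:
  x_1 = (6 - (-3)·4.000) / (5) = 3.600
  x_2 = (8 - (-1)·1.200) / (2) = 4.600

(3.600, 4.600)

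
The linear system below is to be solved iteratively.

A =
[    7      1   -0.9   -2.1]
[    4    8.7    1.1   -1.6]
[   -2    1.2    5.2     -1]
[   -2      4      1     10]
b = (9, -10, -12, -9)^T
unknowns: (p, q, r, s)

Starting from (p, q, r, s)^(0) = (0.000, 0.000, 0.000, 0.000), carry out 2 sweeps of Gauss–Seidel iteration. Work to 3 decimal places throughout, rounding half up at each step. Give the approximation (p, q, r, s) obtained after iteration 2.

(1.412, -1.584, -1.362, 0.152)

Iteration 1:
  p = (9 - (1)·0.000 - (-0.9)·0.000 - (-2.1)·0.000) / (7) = 1.286
  q = (-10 - (4)·1.286 - (1.1)·0.000 - (-1.6)·0.000) / (8.7) = -1.741
  r = (-12 - (-2)·1.286 - (1.2)·-1.741 - (-1)·0.000) / (5.2) = -1.411
  s = (-9 - (-2)·1.286 - (4)·-1.741 - (1)·-1.411) / (10) = 0.195
Iteration 2:
  p = (9 - (1)·-1.741 - (-0.9)·-1.411 - (-2.1)·0.195) / (7) = 1.412
  q = (-10 - (4)·1.412 - (1.1)·-1.411 - (-1.6)·0.195) / (8.7) = -1.584
  r = (-12 - (-2)·1.412 - (1.2)·-1.584 - (-1)·0.195) / (5.2) = -1.362
  s = (-9 - (-2)·1.412 - (4)·-1.584 - (1)·-1.362) / (10) = 0.152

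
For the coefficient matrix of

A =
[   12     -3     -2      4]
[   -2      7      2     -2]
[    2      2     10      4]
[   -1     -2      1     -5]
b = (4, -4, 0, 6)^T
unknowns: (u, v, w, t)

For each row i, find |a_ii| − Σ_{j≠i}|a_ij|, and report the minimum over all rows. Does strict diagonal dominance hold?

row 1: |12| − (3+2+4) = 3
row 2: |7| − (2+2+2) = 1
row 3: |10| − (2+2+4) = 2
row 4: |-5| − (1+2+1) = 1
minimum over rows = 1 → strictly diagonally dominant (convergence guaranteed)

1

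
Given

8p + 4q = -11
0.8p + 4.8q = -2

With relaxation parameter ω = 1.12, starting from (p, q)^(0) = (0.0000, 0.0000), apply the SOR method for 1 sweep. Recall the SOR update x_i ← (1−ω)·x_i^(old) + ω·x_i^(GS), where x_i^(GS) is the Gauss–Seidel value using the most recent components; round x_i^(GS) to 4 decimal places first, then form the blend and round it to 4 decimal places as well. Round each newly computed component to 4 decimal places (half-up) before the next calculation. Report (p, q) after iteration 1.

(-1.5400, -0.1792)

Iteration 1:
  p: GS value = (-11 - (4)·0.0000) / (8) = -1.3750;  p ← (1−ω)·0.0000 + ω·-1.3750 = -1.5400
  q: GS value = (-2 - (0.8)·-1.5400) / (4.8) = -0.1600;  q ← (1−ω)·0.0000 + ω·-0.1600 = -0.1792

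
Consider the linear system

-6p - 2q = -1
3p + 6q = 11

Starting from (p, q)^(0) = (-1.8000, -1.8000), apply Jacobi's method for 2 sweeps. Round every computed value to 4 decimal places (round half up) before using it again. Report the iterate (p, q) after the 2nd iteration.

Iteration 1:
  p = (-1 - (-2)·-1.8000) / (-6) = 0.7667
  q = (11 - (3)·-1.8000) / (6) = 2.7333
Iteration 2:
  p = (-1 - (-2)·2.7333) / (-6) = -0.7444
  q = (11 - (3)·0.7667) / (6) = 1.4500

(-0.7444, 1.4500)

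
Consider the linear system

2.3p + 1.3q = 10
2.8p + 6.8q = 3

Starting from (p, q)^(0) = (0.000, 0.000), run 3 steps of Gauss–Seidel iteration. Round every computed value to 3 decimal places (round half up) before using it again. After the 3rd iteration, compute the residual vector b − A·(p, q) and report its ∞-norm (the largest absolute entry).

0.094

Iteration 1:
  p = (10 - (1.3)·0.000) / (2.3) = 4.348
  q = (3 - (2.8)·4.348) / (6.8) = -1.349
Iteration 2:
  p = (10 - (1.3)·-1.349) / (2.3) = 5.110
  q = (3 - (2.8)·5.110) / (6.8) = -1.663
Iteration 3:
  p = (10 - (1.3)·-1.663) / (2.3) = 5.288
  q = (3 - (2.8)·5.288) / (6.8) = -1.736
Residual b − A·x = (0.094, -0.002); ∞-norm = 0.094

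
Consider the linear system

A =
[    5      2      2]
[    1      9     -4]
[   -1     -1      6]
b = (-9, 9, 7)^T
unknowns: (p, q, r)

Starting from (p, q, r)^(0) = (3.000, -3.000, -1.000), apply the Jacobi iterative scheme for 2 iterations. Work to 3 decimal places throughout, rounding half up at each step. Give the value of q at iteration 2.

Iteration 1:
  p = (-9 - (2)·-3.000 - (2)·-1.000) / (5) = -0.200
  q = (9 - (1)·3.000 - (-4)·-1.000) / (9) = 0.222
  r = (7 - (-1)·3.000 - (-1)·-3.000) / (6) = 1.167
Iteration 2:
  p = (-9 - (2)·0.222 - (2)·1.167) / (5) = -2.356
  q = (9 - (1)·-0.200 - (-4)·1.167) / (9) = 1.541
  r = (7 - (-1)·-0.200 - (-1)·0.222) / (6) = 1.170

1.541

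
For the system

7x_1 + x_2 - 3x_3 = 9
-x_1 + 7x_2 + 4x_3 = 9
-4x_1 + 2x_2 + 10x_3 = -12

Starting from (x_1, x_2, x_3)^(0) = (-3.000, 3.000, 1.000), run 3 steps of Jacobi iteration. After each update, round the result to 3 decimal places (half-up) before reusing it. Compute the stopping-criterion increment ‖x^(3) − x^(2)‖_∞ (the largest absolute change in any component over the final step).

Iteration 1:
  x_1 = (9 - (1)·3.000 - (-3)·1.000) / (7) = 1.286
  x_2 = (9 - (-1)·-3.000 - (4)·1.000) / (7) = 0.286
  x_3 = (-12 - (-4)·-3.000 - (2)·3.000) / (10) = -3.000
Iteration 2:
  x_1 = (9 - (1)·0.286 - (-3)·-3.000) / (7) = -0.041
  x_2 = (9 - (-1)·1.286 - (4)·-3.000) / (7) = 3.184
  x_3 = (-12 - (-4)·1.286 - (2)·0.286) / (10) = -0.743
Iteration 3:
  x_1 = (9 - (1)·3.184 - (-3)·-0.743) / (7) = 0.512
  x_2 = (9 - (-1)·-0.041 - (4)·-0.743) / (7) = 1.704
  x_3 = (-12 - (-4)·-0.041 - (2)·3.184) / (10) = -1.853
Change: (0.553, -1.480, -1.110) → max |·| = 1.480

1.480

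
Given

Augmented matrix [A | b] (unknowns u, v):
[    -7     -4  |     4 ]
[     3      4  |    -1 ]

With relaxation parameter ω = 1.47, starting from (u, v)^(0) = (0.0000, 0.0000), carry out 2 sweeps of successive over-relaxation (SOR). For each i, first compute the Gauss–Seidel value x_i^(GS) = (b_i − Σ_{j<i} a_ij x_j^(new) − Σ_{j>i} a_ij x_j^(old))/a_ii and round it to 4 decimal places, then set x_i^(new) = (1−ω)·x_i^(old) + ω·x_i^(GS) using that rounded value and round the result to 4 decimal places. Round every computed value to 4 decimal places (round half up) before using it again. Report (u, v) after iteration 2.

Iteration 1:
  u: GS value = (4 - (-4)·0.0000) / (-7) = -0.5714;  u ← (1−ω)·0.0000 + ω·-0.5714 = -0.8400
  v: GS value = (-1 - (3)·-0.8400) / (4) = 0.3800;  v ← (1−ω)·0.0000 + ω·0.3800 = 0.5586
Iteration 2:
  u: GS value = (4 - (-4)·0.5586) / (-7) = -0.8906;  u ← (1−ω)·-0.8400 + ω·-0.8906 = -0.9144
  v: GS value = (-1 - (3)·-0.9144) / (4) = 0.4358;  v ← (1−ω)·0.5586 + ω·0.4358 = 0.3781

(-0.9144, 0.3781)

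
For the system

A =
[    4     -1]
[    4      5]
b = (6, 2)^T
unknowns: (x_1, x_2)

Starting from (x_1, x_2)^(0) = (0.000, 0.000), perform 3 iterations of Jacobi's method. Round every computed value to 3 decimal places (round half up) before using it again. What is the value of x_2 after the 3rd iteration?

Iteration 1:
  x_1 = (6 - (-1)·0.000) / (4) = 1.500
  x_2 = (2 - (4)·0.000) / (5) = 0.400
Iteration 2:
  x_1 = (6 - (-1)·0.400) / (4) = 1.600
  x_2 = (2 - (4)·1.500) / (5) = -0.800
Iteration 3:
  x_1 = (6 - (-1)·-0.800) / (4) = 1.300
  x_2 = (2 - (4)·1.600) / (5) = -0.880

-0.880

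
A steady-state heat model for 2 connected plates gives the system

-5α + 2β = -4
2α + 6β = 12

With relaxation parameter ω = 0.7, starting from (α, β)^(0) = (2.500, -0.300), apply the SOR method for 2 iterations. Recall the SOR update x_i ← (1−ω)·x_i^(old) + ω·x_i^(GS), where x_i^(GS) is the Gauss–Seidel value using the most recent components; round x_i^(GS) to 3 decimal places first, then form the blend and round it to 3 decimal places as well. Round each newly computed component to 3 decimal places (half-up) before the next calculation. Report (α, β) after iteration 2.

Iteration 1:
  α: GS value = (-4 - (2)·-0.300) / (-5) = 0.680;  α ← (1−ω)·2.500 + ω·0.680 = 1.226
  β: GS value = (12 - (2)·1.226) / (6) = 1.591;  β ← (1−ω)·-0.300 + ω·1.591 = 1.024
Iteration 2:
  α: GS value = (-4 - (2)·1.024) / (-5) = 1.210;  α ← (1−ω)·1.226 + ω·1.210 = 1.215
  β: GS value = (12 - (2)·1.215) / (6) = 1.595;  β ← (1−ω)·1.024 + ω·1.595 = 1.424

(1.215, 1.424)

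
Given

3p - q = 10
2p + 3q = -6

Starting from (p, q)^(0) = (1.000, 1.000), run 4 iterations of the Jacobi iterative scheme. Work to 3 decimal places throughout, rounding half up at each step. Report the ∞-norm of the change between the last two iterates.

0.394

Iteration 1:
  p = (10 - (-1)·1.000) / (3) = 3.667
  q = (-6 - (2)·1.000) / (3) = -2.667
Iteration 2:
  p = (10 - (-1)·-2.667) / (3) = 2.444
  q = (-6 - (2)·3.667) / (3) = -4.445
Iteration 3:
  p = (10 - (-1)·-4.445) / (3) = 1.852
  q = (-6 - (2)·2.444) / (3) = -3.629
Iteration 4:
  p = (10 - (-1)·-3.629) / (3) = 2.124
  q = (-6 - (2)·1.852) / (3) = -3.235
Change: (0.272, 0.394) → max |·| = 0.394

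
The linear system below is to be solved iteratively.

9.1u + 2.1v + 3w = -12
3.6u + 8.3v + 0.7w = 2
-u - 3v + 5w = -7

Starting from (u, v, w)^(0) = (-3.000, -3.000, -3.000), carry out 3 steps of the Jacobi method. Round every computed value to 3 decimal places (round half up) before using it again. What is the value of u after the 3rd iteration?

Iteration 1:
  u = (-12 - (2.1)·-3.000 - (3)·-3.000) / (9.1) = 0.363
  v = (2 - (3.6)·-3.000 - (0.7)·-3.000) / (8.3) = 1.795
  w = (-7 - (-1)·-3.000 - (-3)·-3.000) / (5) = -3.800
Iteration 2:
  u = (-12 - (2.1)·1.795 - (3)·-3.800) / (9.1) = -0.480
  v = (2 - (3.6)·0.363 - (0.7)·-3.800) / (8.3) = 0.404
  w = (-7 - (-1)·0.363 - (-3)·1.795) / (5) = -0.250
Iteration 3:
  u = (-12 - (2.1)·0.404 - (3)·-0.250) / (9.1) = -1.329
  v = (2 - (3.6)·-0.480 - (0.7)·-0.250) / (8.3) = 0.470
  w = (-7 - (-1)·-0.480 - (-3)·0.404) / (5) = -1.254

-1.329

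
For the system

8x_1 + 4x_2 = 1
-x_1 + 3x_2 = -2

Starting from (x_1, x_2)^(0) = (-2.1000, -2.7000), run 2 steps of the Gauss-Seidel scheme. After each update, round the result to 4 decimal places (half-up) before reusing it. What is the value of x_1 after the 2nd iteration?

0.2125

Iteration 1:
  x_1 = (1 - (4)·-2.7000) / (8) = 1.4750
  x_2 = (-2 - (-1)·1.4750) / (3) = -0.1750
Iteration 2:
  x_1 = (1 - (4)·-0.1750) / (8) = 0.2125
  x_2 = (-2 - (-1)·0.2125) / (3) = -0.5958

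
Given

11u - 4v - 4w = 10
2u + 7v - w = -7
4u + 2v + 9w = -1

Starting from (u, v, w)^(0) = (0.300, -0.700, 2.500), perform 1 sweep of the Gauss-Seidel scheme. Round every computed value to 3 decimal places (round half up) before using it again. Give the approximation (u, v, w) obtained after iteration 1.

Iteration 1:
  u = (10 - (-4)·-0.700 - (-4)·2.500) / (11) = 1.564
  v = (-7 - (2)·1.564 - (-1)·2.500) / (7) = -1.090
  w = (-1 - (4)·1.564 - (2)·-1.090) / (9) = -0.564

(1.564, -1.090, -0.564)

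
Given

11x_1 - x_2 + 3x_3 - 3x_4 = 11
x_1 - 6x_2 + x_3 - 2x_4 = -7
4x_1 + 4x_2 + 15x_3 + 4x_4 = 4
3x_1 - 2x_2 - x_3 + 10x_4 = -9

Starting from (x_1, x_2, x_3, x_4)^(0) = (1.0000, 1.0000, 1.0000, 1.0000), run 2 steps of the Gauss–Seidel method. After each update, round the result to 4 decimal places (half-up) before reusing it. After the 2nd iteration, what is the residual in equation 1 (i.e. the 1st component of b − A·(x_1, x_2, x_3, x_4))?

Iteration 1:
  x_1 = (11 - (-1)·1.0000 - (3)·1.0000 - (-3)·1.0000) / (11) = 1.0909
  x_2 = (-7 - (1)·1.0909 - (1)·1.0000 - (-2)·1.0000) / (-6) = 1.1818
  x_3 = (4 - (4)·1.0909 - (4)·1.1818 - (4)·1.0000) / (15) = -0.6061
  x_4 = (-9 - (3)·1.0909 - (-2)·1.1818 - (-1)·-0.6061) / (10) = -1.0515
Iteration 2:
  x_1 = (11 - (-1)·1.1818 - (3)·-0.6061 - (-3)·-1.0515) / (11) = 0.9860
  x_2 = (-7 - (1)·0.9860 - (1)·-0.6061 - (-2)·-1.0515) / (-6) = 1.5805
  x_3 = (4 - (4)·0.9860 - (4)·1.5805 - (4)·-1.0515) / (15) = -0.1373
  x_4 = (-9 - (3)·0.9860 - (-2)·1.5805 - (-1)·-0.1373) / (10) = -0.8934
Residual b − A·x = (-0.5338, -0.1525, -0.6329, -0.0003)

-0.5338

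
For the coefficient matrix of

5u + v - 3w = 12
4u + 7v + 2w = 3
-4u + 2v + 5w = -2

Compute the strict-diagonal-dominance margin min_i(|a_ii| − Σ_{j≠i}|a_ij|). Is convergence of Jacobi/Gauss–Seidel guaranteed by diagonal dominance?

-1

row 1: |5| − (1+3) = 1
row 2: |7| − (4+2) = 1
row 3: |5| − (4+2) = -1
minimum over rows = -1 → not strictly diagonally dominant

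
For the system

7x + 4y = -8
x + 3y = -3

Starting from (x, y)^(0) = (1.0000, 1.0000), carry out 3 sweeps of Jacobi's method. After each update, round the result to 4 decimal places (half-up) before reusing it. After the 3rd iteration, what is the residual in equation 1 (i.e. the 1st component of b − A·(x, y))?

Iteration 1:
  x = (-8 - (4)·1.0000) / (7) = -1.7143
  y = (-3 - (1)·1.0000) / (3) = -1.3333
Iteration 2:
  x = (-8 - (4)·-1.3333) / (7) = -0.3810
  y = (-3 - (1)·-1.7143) / (3) = -0.4286
Iteration 3:
  x = (-8 - (4)·-0.4286) / (7) = -0.8979
  y = (-3 - (1)·-0.3810) / (3) = -0.8730
Residual b − A·x = (1.7773, 0.5169)

1.7773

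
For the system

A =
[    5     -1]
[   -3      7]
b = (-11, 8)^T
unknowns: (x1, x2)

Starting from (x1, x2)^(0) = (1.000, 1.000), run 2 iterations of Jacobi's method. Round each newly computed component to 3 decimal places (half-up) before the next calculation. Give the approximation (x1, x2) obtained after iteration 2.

(-1.886, 0.286)

Iteration 1:
  x1 = (-11 - (-1)·1.000) / (5) = -2.000
  x2 = (8 - (-3)·1.000) / (7) = 1.571
Iteration 2:
  x1 = (-11 - (-1)·1.571) / (5) = -1.886
  x2 = (8 - (-3)·-2.000) / (7) = 0.286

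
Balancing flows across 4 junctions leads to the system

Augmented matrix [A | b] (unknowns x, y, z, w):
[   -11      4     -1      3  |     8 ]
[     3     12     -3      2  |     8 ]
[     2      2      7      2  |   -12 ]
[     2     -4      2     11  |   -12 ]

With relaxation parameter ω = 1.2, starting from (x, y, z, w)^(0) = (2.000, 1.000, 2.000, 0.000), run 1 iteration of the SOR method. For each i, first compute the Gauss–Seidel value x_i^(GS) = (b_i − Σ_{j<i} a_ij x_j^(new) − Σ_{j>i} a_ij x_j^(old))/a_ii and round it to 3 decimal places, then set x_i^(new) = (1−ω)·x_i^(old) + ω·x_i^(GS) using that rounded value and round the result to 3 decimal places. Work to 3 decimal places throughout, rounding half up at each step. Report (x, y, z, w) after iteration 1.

(-1.054, 1.516, -2.615, 0.152)

Iteration 1:
  x: GS value = (8 - (4)·1.000 - (-1)·2.000 - (3)·0.000) / (-11) = -0.545;  x ← (1−ω)·2.000 + ω·-0.545 = -1.054
  y: GS value = (8 - (3)·-1.054 - (-3)·2.000 - (2)·0.000) / (12) = 1.430;  y ← (1−ω)·1.000 + ω·1.430 = 1.516
  z: GS value = (-12 - (2)·-1.054 - (2)·1.516 - (2)·0.000) / (7) = -1.846;  z ← (1−ω)·2.000 + ω·-1.846 = -2.615
  w: GS value = (-12 - (2)·-1.054 - (-4)·1.516 - (2)·-2.615) / (11) = 0.127;  w ← (1−ω)·0.000 + ω·0.127 = 0.152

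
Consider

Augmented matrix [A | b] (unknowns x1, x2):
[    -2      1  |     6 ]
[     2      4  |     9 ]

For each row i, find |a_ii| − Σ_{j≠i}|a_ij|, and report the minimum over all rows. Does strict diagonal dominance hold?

1

row 1: |-2| − (1) = 1
row 2: |4| − (2) = 2
minimum over rows = 1 → strictly diagonally dominant (convergence guaranteed)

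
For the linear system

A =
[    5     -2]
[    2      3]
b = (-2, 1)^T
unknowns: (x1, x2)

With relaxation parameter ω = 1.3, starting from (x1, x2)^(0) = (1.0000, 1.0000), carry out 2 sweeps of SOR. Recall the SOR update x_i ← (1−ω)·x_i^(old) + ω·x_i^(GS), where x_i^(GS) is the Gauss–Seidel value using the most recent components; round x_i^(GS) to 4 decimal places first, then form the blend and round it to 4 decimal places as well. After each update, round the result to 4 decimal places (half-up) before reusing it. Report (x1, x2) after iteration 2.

(-0.2255, 0.5108)

Iteration 1:
  x1: GS value = (-2 - (-2)·1.0000) / (5) = 0.0000;  x1 ← (1−ω)·1.0000 + ω·0.0000 = -0.3000
  x2: GS value = (1 - (2)·-0.3000) / (3) = 0.5333;  x2 ← (1−ω)·1.0000 + ω·0.5333 = 0.3933
Iteration 2:
  x1: GS value = (-2 - (-2)·0.3933) / (5) = -0.2427;  x1 ← (1−ω)·-0.3000 + ω·-0.2427 = -0.2255
  x2: GS value = (1 - (2)·-0.2255) / (3) = 0.4837;  x2 ← (1−ω)·0.3933 + ω·0.4837 = 0.5108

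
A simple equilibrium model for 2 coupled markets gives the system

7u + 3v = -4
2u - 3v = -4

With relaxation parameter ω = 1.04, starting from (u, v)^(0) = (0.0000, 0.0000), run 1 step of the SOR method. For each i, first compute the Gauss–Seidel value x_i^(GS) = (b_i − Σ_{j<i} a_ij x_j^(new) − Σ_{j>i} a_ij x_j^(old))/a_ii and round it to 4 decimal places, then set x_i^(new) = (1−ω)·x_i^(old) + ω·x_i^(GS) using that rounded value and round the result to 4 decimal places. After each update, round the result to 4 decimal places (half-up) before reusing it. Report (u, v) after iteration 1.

(-0.5943, 0.9746)

Iteration 1:
  u: GS value = (-4 - (3)·0.0000) / (7) = -0.5714;  u ← (1−ω)·0.0000 + ω·-0.5714 = -0.5943
  v: GS value = (-4 - (2)·-0.5943) / (-3) = 0.9371;  v ← (1−ω)·0.0000 + ω·0.9371 = 0.9746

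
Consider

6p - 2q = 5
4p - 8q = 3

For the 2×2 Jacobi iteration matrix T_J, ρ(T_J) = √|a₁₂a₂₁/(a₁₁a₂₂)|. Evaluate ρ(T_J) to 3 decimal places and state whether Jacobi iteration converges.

0.408

a₁₂a₂₁/(a₁₁a₂₂) = (-2)·(4) / ((6)·(-8)) = 0.166667
ρ = √|0.166667| = √0.166667 = 0.408
ρ < 1, so Jacobi converges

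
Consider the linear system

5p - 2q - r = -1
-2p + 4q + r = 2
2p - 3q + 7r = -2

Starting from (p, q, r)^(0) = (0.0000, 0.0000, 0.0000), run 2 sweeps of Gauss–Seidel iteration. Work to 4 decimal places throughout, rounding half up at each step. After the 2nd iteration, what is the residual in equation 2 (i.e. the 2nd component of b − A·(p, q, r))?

0.0044

Iteration 1:
  p = (-1 - (-2)·0.0000 - (-1)·0.0000) / (5) = -0.2000
  q = (2 - (-2)·-0.2000 - (1)·0.0000) / (4) = 0.4000
  r = (-2 - (2)·-0.2000 - (-3)·0.4000) / (7) = -0.0571
Iteration 2:
  p = (-1 - (-2)·0.4000 - (-1)·-0.0571) / (5) = -0.0514
  q = (2 - (-2)·-0.0514 - (1)·-0.0571) / (4) = 0.4886
  r = (-2 - (2)·-0.0514 - (-3)·0.4886) / (7) = -0.0616
Residual b − A·x = (0.1726, 0.0044, -0.0002)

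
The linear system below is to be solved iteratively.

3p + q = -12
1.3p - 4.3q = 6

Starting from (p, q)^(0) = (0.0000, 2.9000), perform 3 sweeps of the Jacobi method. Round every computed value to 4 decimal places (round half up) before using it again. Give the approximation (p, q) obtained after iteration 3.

(-3.0344, -2.4640)

Iteration 1:
  p = (-12 - (1)·2.9000) / (3) = -4.9667
  q = (6 - (1.3)·0.0000) / (-4.3) = -1.3953
Iteration 2:
  p = (-12 - (1)·-1.3953) / (3) = -3.5349
  q = (6 - (1.3)·-4.9667) / (-4.3) = -2.8969
Iteration 3:
  p = (-12 - (1)·-2.8969) / (3) = -3.0344
  q = (6 - (1.3)·-3.5349) / (-4.3) = -2.4640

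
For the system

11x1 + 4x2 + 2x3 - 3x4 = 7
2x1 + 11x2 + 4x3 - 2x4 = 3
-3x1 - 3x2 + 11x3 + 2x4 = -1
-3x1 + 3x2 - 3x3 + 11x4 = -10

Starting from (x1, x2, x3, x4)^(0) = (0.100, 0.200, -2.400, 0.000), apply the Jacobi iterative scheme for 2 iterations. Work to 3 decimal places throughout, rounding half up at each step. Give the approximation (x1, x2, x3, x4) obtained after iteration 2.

(-0.206, -0.195, 0.778, -0.946)

Iteration 1:
  x1 = (7 - (4)·0.200 - (2)·-2.400 - (-3)·0.000) / (11) = 1.000
  x2 = (3 - (2)·0.100 - (4)·-2.400 - (-2)·0.000) / (11) = 1.127
  x3 = (-1 - (-3)·0.100 - (-3)·0.200 - (2)·0.000) / (11) = -0.009
  x4 = (-10 - (-3)·0.100 - (3)·0.200 - (-3)·-2.400) / (11) = -1.591
Iteration 2:
  x1 = (7 - (4)·1.127 - (2)·-0.009 - (-3)·-1.591) / (11) = -0.206
  x2 = (3 - (2)·1.000 - (4)·-0.009 - (-2)·-1.591) / (11) = -0.195
  x3 = (-1 - (-3)·1.000 - (-3)·1.127 - (2)·-1.591) / (11) = 0.778
  x4 = (-10 - (-3)·1.000 - (3)·1.127 - (-3)·-0.009) / (11) = -0.946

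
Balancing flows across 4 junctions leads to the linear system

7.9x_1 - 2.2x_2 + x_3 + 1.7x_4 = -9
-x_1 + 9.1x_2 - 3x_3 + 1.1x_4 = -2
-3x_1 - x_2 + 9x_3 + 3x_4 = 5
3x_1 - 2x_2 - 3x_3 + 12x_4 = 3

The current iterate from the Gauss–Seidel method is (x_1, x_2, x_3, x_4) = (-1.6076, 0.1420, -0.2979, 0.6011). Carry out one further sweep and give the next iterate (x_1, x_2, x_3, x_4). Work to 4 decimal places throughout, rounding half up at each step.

(-1.1913, -0.5216, -0.0999, 0.4359)

One sweep:
  x_1 = (-9 - (-2.2)·0.1420 - (1)·-0.2979 - (1.7)·0.6011) / (7.9) = -1.1913
  x_2 = (-2 - (-1)·-1.1913 - (-3)·-0.2979 - (1.1)·0.6011) / (9.1) = -0.5216
  x_3 = (5 - (-3)·-1.1913 - (-1)·-0.5216 - (3)·0.6011) / (9) = -0.0999
  x_4 = (3 - (3)·-1.1913 - (-2)·-0.5216 - (-3)·-0.0999) / (12) = 0.4359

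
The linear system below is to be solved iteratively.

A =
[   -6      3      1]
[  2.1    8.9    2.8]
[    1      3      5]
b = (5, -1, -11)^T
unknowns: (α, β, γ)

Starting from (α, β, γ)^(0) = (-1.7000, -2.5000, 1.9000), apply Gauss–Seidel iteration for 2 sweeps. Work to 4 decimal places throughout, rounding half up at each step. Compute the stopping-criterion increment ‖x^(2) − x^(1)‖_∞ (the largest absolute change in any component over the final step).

1.0035

Iteration 1:
  α = (5 - (3)·-2.5000 - (1)·1.9000) / (-6) = -1.7667
  β = (-1 - (2.1)·-1.7667 - (2.8)·1.9000) / (8.9) = -0.2933
  γ = (-11 - (1)·-1.7667 - (3)·-0.2933) / (5) = -1.6707
Iteration 2:
  α = (5 - (3)·-0.2933 - (1)·-1.6707) / (-6) = -1.2584
  β = (-1 - (2.1)·-1.2584 - (2.8)·-1.6707) / (8.9) = 0.7102
  γ = (-11 - (1)·-1.2584 - (3)·0.7102) / (5) = -2.3744
Change: (0.5083, 1.0035, -0.7037) → max |·| = 1.0035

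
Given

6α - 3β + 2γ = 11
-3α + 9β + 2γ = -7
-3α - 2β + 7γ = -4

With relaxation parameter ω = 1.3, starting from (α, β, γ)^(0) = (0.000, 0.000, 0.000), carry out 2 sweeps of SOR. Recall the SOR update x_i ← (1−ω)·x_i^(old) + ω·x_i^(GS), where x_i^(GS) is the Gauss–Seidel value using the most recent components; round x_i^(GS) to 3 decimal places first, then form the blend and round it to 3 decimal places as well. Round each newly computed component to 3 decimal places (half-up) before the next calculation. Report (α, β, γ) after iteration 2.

Iteration 1:
  α: GS value = (11 - (-3)·0.000 - (2)·0.000) / (6) = 1.833;  α ← (1−ω)·0.000 + ω·1.833 = 2.383
  β: GS value = (-7 - (-3)·2.383 - (2)·0.000) / (9) = 0.017;  β ← (1−ω)·0.000 + ω·0.017 = 0.022
  γ: GS value = (-4 - (-3)·2.383 - (-2)·0.022) / (7) = 0.456;  γ ← (1−ω)·0.000 + ω·0.456 = 0.593
Iteration 2:
  α: GS value = (11 - (-3)·0.022 - (2)·0.593) / (6) = 1.647;  α ← (1−ω)·2.383 + ω·1.647 = 1.426
  β: GS value = (-7 - (-3)·1.426 - (2)·0.593) / (9) = -0.434;  β ← (1−ω)·0.022 + ω·-0.434 = -0.571
  γ: GS value = (-4 - (-3)·1.426 - (-2)·-0.571) / (7) = -0.123;  γ ← (1−ω)·0.593 + ω·-0.123 = -0.338

(1.426, -0.571, -0.338)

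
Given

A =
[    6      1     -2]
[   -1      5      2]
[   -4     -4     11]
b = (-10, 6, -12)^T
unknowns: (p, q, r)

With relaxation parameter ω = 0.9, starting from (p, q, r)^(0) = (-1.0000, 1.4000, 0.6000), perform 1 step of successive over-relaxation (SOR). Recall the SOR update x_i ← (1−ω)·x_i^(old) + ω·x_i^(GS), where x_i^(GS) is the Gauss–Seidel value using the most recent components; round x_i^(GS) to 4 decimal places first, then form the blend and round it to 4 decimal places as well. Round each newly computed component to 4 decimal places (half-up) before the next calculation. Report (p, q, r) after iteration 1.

Iteration 1:
  p: GS value = (-10 - (1)·1.4000 - (-2)·0.6000) / (6) = -1.7000;  p ← (1−ω)·-1.0000 + ω·-1.7000 = -1.6300
  q: GS value = (6 - (-1)·-1.6300 - (2)·0.6000) / (5) = 0.6340;  q ← (1−ω)·1.4000 + ω·0.6340 = 0.7106
  r: GS value = (-12 - (-4)·-1.6300 - (-4)·0.7106) / (11) = -1.4252;  r ← (1−ω)·0.6000 + ω·-1.4252 = -1.2227

(-1.6300, 0.7106, -1.2227)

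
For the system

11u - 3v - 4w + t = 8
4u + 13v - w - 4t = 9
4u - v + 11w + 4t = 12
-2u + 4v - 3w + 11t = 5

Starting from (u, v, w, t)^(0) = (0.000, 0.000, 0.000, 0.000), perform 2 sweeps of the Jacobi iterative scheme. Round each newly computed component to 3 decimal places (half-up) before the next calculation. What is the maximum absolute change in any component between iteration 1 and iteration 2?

0.544

Iteration 1:
  u = (8 - (-3)·0.000 - (-4)·0.000 - (1)·0.000) / (11) = 0.727
  v = (9 - (4)·0.000 - (-1)·0.000 - (-4)·0.000) / (13) = 0.692
  w = (12 - (4)·0.000 - (-1)·0.000 - (4)·0.000) / (11) = 1.091
  t = (5 - (-2)·0.000 - (4)·0.000 - (-3)·0.000) / (11) = 0.455
Iteration 2:
  u = (8 - (-3)·0.692 - (-4)·1.091 - (1)·0.455) / (11) = 1.271
  v = (9 - (4)·0.727 - (-1)·1.091 - (-4)·0.455) / (13) = 0.693
  w = (12 - (4)·0.727 - (-1)·0.692 - (4)·0.455) / (11) = 0.724
  t = (5 - (-2)·0.727 - (4)·0.692 - (-3)·1.091) / (11) = 0.633
Change: (0.544, 0.001, -0.367, 0.178) → max |·| = 0.544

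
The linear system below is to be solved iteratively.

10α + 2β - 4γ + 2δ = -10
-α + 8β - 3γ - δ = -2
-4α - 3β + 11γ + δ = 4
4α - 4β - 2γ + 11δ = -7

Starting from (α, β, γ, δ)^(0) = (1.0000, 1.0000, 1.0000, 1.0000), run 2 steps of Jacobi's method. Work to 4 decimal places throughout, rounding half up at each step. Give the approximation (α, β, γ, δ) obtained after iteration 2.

(-0.6205, -0.0909, 0.1436, 0.0289)

Iteration 1:
  α = (-10 - (2)·1.0000 - (-4)·1.0000 - (2)·1.0000) / (10) = -1.0000
  β = (-2 - (-1)·1.0000 - (-3)·1.0000 - (-1)·1.0000) / (8) = 0.3750
  γ = (4 - (-4)·1.0000 - (-3)·1.0000 - (1)·1.0000) / (11) = 0.9091
  δ = (-7 - (4)·1.0000 - (-4)·1.0000 - (-2)·1.0000) / (11) = -0.4545
Iteration 2:
  α = (-10 - (2)·0.3750 - (-4)·0.9091 - (2)·-0.4545) / (10) = -0.6205
  β = (-2 - (-1)·-1.0000 - (-3)·0.9091 - (-1)·-0.4545) / (8) = -0.0909
  γ = (4 - (-4)·-1.0000 - (-3)·0.3750 - (1)·-0.4545) / (11) = 0.1436
  δ = (-7 - (4)·-1.0000 - (-4)·0.3750 - (-2)·0.9091) / (11) = 0.0289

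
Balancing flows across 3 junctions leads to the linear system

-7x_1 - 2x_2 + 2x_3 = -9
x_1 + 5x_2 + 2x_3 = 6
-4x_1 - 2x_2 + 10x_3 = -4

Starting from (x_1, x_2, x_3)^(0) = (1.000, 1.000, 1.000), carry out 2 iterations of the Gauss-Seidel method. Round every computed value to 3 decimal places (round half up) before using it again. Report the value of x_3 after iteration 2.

0.252

Iteration 1:
  x_1 = (-9 - (-2)·1.000 - (2)·1.000) / (-7) = 1.286
  x_2 = (6 - (1)·1.286 - (2)·1.000) / (5) = 0.543
  x_3 = (-4 - (-4)·1.286 - (-2)·0.543) / (10) = 0.223
Iteration 2:
  x_1 = (-9 - (-2)·0.543 - (2)·0.223) / (-7) = 1.194
  x_2 = (6 - (1)·1.194 - (2)·0.223) / (5) = 0.872
  x_3 = (-4 - (-4)·1.194 - (-2)·0.872) / (10) = 0.252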